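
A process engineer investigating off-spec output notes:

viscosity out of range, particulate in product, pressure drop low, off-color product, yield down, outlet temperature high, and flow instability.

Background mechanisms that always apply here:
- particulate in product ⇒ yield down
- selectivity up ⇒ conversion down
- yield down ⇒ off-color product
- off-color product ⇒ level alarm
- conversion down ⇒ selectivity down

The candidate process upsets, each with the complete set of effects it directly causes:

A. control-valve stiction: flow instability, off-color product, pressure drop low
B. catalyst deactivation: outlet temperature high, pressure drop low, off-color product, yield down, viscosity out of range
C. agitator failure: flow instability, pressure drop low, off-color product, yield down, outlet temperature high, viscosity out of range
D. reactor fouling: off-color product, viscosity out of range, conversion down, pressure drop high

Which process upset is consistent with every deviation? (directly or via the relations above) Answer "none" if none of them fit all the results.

none

Per-candidate check:
(A) control-valve stiction — does not account for viscosity out of range, particulate in product, yield down, outlet temperature high
(B) catalyst deactivation — does not account for particulate in product, flow instability
(C) agitator failure — does not account for particulate in product
(D) reactor fouling — fails on particulate in product, pressure drop low, yield down, outlet temperature high, flow instability (predicts pressure drop high, not pressure drop low)
Every candidate fails on at least one observation.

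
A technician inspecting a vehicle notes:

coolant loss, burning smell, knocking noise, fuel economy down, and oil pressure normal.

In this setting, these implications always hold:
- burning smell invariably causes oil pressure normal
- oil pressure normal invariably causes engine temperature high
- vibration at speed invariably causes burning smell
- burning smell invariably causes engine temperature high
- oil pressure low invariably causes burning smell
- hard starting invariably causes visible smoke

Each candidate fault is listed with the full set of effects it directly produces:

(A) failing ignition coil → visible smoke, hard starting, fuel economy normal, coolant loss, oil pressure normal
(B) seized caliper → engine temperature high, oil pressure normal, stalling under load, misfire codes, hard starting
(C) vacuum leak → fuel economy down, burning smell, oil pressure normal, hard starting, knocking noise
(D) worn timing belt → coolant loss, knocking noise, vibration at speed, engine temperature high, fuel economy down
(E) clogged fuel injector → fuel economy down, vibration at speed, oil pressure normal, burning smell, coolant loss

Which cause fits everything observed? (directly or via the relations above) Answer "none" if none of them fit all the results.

D

For each candidate, compare predicted effects to what was observed:
(A) failing ignition coil — coolant loss +; burning smell -; knocking noise -; fuel economy down -; oil pressure normal +
(B) seized caliper — does not account for coolant loss, burning smell, knocking noise, fuel economy down
(C) vacuum leak — does not account for coolant loss
(D) worn timing belt — accounts for every observation (burning smell via vibration at speed → burning smell)
(E) clogged fuel injector — coolant loss +; burning smell +; knocking noise -; fuel economy down +; oil pressure normal +
Only (D) is consistent with every observation.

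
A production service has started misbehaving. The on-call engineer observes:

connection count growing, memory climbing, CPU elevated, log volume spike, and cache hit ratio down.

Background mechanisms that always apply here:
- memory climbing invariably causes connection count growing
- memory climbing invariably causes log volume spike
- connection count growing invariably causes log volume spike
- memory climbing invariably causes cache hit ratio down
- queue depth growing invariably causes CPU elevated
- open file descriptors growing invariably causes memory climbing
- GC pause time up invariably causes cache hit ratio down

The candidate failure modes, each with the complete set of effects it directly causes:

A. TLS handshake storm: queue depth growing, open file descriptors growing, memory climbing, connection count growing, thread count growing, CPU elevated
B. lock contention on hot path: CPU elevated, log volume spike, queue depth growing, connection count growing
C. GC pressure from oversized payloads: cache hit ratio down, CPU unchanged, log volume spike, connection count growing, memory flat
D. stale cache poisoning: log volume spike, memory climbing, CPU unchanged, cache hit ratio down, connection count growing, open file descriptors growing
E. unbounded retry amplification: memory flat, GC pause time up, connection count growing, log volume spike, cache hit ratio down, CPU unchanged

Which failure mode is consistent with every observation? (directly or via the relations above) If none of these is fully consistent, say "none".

A

For each candidate, compare predicted effects to what was observed:
(A) TLS handshake storm — accounts for every observation (log volume spike through memory climbing → log volume spike)
(B) lock contention on hot path — does not account for memory climbing, cache hit ratio down
(C) GC pressure from oversized payloads — fails on memory climbing, CPU elevated (predicts memory flat, not memory climbing; predicts CPU unchanged, not CPU elevated)
(D) stale cache poisoning — connection count growing ✓; memory climbing ✓; CPU elevated ✗; log volume spike ✓; cache hit ratio down ✓
(E) unbounded retry amplification — connection count growing ✓; memory climbing ✗; CPU elevated ✗; log volume spike ✓; cache hit ratio down ✓
(A) is the only candidate with no mismatches.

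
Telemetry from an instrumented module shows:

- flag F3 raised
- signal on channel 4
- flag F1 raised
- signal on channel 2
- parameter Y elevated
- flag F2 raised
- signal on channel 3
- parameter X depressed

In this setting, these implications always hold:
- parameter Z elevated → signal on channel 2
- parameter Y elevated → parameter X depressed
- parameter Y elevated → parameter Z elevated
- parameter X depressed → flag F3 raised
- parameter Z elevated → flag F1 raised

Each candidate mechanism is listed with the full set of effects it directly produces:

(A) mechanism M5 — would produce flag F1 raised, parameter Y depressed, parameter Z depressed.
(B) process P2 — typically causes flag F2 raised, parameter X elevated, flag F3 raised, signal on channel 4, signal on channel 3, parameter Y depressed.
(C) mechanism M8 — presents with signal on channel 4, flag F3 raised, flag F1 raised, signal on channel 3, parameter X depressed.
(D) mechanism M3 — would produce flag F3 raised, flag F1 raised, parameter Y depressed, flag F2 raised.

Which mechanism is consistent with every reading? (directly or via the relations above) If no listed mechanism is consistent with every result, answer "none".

Per-candidate check:
(A) mechanism M5 — flag F3 raised miss; signal on channel 4 miss; flag F1 raised match; signal on channel 2 miss; parameter Y elevated miss; flag F2 raised miss; signal on channel 3 miss; parameter X depressed miss
(B) process P2 — flag F3 raised match; signal on channel 4 match; flag F1 raised miss; signal on channel 2 miss; parameter Y elevated miss; flag F2 raised match; signal on channel 3 match; parameter X depressed miss
(C) mechanism M8 — does not account for signal on channel 2, parameter Y elevated, flag F2 raised
(D) mechanism M3 — fails on signal on channel 4, signal on channel 2, parameter Y elevated, signal on channel 3, parameter X depressed (predicts parameter Y depressed, not parameter Y elevated)
Every candidate fails on at least one observation.

none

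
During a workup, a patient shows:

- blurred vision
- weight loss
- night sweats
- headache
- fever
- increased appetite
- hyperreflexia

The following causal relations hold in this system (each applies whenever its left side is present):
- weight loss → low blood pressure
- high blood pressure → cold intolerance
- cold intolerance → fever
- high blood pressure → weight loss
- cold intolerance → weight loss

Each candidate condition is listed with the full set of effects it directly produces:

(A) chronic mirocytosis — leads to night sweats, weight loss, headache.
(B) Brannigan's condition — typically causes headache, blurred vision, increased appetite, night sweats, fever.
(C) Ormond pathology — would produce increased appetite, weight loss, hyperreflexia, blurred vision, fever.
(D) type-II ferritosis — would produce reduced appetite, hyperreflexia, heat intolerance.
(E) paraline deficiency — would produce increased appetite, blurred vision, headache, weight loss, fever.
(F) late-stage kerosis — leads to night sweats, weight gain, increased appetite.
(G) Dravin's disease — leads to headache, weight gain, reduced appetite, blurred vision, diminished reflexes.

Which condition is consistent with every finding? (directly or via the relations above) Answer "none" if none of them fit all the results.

For each candidate, compare predicted effects to what was observed:
(A) chronic mirocytosis — blurred vision -; weight loss +; night sweats +; headache +; fever -; increased appetite -; hyperreflexia -
(B) Brannigan's condition — does not account for weight loss, hyperreflexia
(C) Ormond pathology — does not account for night sweats, headache
(D) type-II ferritosis — fails on blurred vision, weight loss, night sweats, headache, fever, increased appetite (predicts reduced appetite, not increased appetite)
(E) paraline deficiency — blurred vision +; weight loss +; night sweats -; headache +; fever +; increased appetite +; hyperreflexia -
(F) late-stage kerosis — fails on blurred vision, weight loss, headache, fever, hyperreflexia (predicts weight gain, not weight loss)
(G) Dravin's disease — blurred vision +; weight loss -; night sweats -; headache +; fever -; increased appetite -; hyperreflexia -
None of the listed candidates fits everything.

none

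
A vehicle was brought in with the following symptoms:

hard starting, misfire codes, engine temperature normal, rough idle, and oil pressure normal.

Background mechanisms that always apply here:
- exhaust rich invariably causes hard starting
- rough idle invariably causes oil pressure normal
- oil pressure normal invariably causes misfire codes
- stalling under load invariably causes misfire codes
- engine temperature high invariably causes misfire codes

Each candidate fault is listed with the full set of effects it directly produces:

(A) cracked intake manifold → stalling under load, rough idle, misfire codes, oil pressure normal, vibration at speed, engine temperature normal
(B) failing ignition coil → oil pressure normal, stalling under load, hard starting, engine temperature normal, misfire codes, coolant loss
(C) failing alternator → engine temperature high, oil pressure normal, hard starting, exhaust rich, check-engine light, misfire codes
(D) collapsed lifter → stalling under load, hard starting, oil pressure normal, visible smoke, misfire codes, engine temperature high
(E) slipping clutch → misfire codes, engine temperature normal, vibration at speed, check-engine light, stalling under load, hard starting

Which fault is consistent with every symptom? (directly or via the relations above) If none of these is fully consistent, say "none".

For each candidate, compare predicted effects to what was observed:
(A) cracked intake manifold — hard starting -; misfire codes +; engine temperature normal +; rough idle +; oil pressure normal +
(B) failing ignition coil — does not account for rough idle
(C) failing alternator — hard starting +; misfire codes +; engine temperature normal -; rough idle -; oil pressure normal +
(D) collapsed lifter — fails on engine temperature normal, rough idle (predicts engine temperature high, not engine temperature normal)
(E) slipping clutch — does not account for rough idle, oil pressure normal
Every candidate fails on at least one observation.

none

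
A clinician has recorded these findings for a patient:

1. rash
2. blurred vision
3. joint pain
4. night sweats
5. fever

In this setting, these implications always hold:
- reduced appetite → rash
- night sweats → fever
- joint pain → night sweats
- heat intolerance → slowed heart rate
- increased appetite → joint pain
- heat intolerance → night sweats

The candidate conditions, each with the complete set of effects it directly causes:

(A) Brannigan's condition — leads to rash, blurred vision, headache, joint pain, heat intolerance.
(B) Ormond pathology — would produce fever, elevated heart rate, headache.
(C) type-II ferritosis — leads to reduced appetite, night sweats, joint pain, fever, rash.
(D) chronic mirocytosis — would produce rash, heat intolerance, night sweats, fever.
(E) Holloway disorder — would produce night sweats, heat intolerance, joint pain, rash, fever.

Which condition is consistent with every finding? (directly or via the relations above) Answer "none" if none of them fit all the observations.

A

Per-candidate check:
(A) Brannigan's condition — rash ✓; blurred vision ✓; joint pain ✓; night sweats ✓ (via joint pain → night sweats); fever ✓ (via joint pain → night sweats → fever)
(B) Ormond pathology — rash ✗; blurred vision ✗; joint pain ✗; night sweats ✗; fever ✓
(C) type-II ferritosis — does not account for blurred vision
(D) chronic mirocytosis — rash ✓; blurred vision ✗; joint pain ✗; night sweats ✓; fever ✓
(E) Holloway disorder — rash ✓; blurred vision ✗; joint pain ✓; night sweats ✓; fever ✓
(A) alone accounts for all the evidence.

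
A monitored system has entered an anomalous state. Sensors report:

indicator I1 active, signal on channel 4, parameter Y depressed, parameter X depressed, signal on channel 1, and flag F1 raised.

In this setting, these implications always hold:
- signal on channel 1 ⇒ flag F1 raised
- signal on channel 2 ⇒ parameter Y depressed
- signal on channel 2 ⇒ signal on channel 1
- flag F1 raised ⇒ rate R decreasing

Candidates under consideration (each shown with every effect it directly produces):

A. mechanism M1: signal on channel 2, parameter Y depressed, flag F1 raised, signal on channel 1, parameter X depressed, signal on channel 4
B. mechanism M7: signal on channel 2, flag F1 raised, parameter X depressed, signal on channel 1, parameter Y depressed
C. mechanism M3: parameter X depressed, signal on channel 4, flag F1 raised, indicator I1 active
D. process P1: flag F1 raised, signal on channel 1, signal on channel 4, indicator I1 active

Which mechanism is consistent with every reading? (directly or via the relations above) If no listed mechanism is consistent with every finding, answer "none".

Testing each hypothesis:
(A) mechanism M1 — indicator I1 active -; signal on channel 4 +; parameter Y depressed +; parameter X depressed +; signal on channel 1 +; flag F1 raised +
(B) mechanism M7 — does not account for indicator I1 active, signal on channel 4
(C) mechanism M3 — does not account for parameter Y depressed, signal on channel 1
(D) process P1 — indicator I1 active +; signal on channel 4 +; parameter Y depressed -; parameter X depressed -; signal on channel 1 +; flag F1 raised +
Every candidate fails on at least one observation.

none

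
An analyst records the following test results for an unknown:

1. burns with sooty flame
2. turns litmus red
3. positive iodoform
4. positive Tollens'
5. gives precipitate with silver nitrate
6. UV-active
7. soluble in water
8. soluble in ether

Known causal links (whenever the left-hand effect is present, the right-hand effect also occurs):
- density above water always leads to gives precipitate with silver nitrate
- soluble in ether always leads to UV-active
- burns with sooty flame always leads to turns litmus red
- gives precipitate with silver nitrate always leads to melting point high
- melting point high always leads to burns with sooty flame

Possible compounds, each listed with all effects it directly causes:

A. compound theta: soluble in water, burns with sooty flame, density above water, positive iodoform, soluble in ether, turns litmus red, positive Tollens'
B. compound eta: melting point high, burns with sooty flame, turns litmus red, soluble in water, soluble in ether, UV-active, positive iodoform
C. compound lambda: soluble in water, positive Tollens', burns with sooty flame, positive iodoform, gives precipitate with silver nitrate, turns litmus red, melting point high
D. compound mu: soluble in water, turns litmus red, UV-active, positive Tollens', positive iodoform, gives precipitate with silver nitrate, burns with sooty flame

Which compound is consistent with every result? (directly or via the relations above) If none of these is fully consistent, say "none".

For each candidate, compare predicted effects to what was observed:
(A) compound theta — accounts for every observation (gives precipitate with silver nitrate via density above water → gives precipitate with silver nitrate)
(B) compound eta — does not account for positive Tollens', gives precipitate with silver nitrate
(C) compound lambda — burns with sooty flame match; turns litmus red match; positive iodoform match; positive Tollens' match; gives precipitate with silver nitrate match; UV-active miss; soluble in water match; soluble in ether miss
(D) compound mu — burns with sooty flame match; turns litmus red match; positive iodoform match; positive Tollens' match; gives precipitate with silver nitrate match; UV-active match; soluble in water match; soluble in ether miss
Only (A) is consistent with every observation.

A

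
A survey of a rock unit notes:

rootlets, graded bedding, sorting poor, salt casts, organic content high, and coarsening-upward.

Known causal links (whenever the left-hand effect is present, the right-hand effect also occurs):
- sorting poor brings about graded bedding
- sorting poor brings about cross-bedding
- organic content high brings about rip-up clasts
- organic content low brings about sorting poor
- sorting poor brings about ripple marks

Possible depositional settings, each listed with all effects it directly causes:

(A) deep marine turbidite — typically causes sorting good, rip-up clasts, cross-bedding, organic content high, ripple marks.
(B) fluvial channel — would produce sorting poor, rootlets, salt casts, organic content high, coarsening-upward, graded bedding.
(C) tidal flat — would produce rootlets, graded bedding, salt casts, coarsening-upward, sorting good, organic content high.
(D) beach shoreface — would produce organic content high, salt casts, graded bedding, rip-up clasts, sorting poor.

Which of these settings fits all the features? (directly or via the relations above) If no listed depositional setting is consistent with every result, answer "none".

B

Testing each hypothesis:
(A) deep marine turbidite — rootlets miss; graded bedding miss; sorting poor miss; salt casts miss; organic content high match; coarsening-upward miss
(B) fluvial channel — rootlets match; graded bedding match; sorting poor match; salt casts match; organic content high match; coarsening-upward match
(C) tidal flat — rootlets match; graded bedding match; sorting poor miss; salt casts match; organic content high match; coarsening-upward match
(D) beach shoreface — rootlets miss; graded bedding match; sorting poor match; salt casts match; organic content high match; coarsening-upward miss
(B) alone accounts for all the evidence.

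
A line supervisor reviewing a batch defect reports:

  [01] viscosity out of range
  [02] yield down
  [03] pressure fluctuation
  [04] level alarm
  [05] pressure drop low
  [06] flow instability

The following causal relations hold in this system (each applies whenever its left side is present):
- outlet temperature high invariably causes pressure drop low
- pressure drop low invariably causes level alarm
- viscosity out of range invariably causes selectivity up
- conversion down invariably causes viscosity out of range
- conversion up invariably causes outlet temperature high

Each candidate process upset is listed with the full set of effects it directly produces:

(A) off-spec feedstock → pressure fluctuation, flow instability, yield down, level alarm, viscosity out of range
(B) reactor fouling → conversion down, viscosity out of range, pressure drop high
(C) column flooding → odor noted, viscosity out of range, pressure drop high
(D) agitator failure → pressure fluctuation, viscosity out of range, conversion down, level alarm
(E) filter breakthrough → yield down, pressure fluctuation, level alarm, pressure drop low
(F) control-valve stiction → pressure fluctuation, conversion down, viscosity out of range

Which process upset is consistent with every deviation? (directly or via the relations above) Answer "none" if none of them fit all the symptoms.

none

Testing each hypothesis:
(A) off-spec feedstock — viscosity out of range yes; yield down yes; pressure fluctuation yes; level alarm yes; pressure drop low NO; flow instability yes
(B) reactor fouling — fails on yield down, pressure fluctuation, level alarm, pressure drop low, flow instability (predicts pressure drop high, not pressure drop low)
(C) column flooding — viscosity out of range yes; yield down NO; pressure fluctuation NO; level alarm NO; pressure drop low NO; flow instability NO
(D) agitator failure — viscosity out of range yes; yield down NO; pressure fluctuation yes; level alarm yes; pressure drop low NO; flow instability NO
(E) filter breakthrough — viscosity out of range NO; yield down yes; pressure fluctuation yes; level alarm yes; pressure drop low yes; flow instability NO
(F) control-valve stiction — does not account for yield down, level alarm, pressure drop low, flow instability
No candidate is consistent with all observations.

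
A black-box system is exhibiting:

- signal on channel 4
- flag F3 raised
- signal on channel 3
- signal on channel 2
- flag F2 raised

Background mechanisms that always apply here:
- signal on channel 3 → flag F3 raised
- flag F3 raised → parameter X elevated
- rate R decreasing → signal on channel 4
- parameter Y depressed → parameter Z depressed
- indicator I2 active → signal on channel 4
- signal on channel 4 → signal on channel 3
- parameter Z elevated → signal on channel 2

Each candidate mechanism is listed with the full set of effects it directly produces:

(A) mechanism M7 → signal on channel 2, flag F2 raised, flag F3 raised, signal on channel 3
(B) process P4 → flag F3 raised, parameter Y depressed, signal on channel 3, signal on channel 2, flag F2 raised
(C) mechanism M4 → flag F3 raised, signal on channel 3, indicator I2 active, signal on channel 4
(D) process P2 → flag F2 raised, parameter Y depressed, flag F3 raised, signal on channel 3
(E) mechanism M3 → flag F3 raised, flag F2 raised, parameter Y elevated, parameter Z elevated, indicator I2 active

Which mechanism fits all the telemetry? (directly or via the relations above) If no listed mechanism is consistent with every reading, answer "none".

E

Per-candidate check:
(A) mechanism M7 — signal on channel 4 miss; flag F3 raised match; signal on channel 3 match; signal on channel 2 match; flag F2 raised match
(B) process P4 — signal on channel 4 miss; flag F3 raised match; signal on channel 3 match; signal on channel 2 match; flag F2 raised match
(C) mechanism M4 — signal on channel 4 match; flag F3 raised match; signal on channel 3 match; signal on channel 2 miss; flag F2 raised miss
(D) process P2 — signal on channel 4 miss; flag F3 raised match; signal on channel 3 match; signal on channel 2 miss; flag F2 raised match
(E) mechanism M3 — signal on channel 4 match (by indicator I2 active → signal on channel 4); flag F3 raised match; signal on channel 3 match (by indicator I2 active → signal on channel 4 → signal on channel 3); signal on channel 2 match (by parameter Z elevated → signal on channel 2); flag F2 raised match
Only (E) is consistent with every observation.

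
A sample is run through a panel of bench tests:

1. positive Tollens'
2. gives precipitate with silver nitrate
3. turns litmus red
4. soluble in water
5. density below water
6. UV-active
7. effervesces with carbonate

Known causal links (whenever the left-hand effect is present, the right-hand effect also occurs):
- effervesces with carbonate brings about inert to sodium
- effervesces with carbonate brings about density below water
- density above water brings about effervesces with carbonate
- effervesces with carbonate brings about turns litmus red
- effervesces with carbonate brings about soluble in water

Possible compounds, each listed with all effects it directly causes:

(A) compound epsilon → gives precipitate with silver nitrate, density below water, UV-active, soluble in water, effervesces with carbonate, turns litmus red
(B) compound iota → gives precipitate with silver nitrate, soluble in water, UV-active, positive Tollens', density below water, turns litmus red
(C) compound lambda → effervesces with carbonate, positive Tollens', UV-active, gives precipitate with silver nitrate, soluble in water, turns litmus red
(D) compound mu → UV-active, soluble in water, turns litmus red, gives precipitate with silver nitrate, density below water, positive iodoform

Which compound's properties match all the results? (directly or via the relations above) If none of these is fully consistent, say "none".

C

Testing each hypothesis:
(A) compound epsilon — positive Tollens' miss; gives precipitate with silver nitrate match; turns litmus red match; soluble in water match; density below water match; UV-active match; effervesces with carbonate match
(B) compound iota — positive Tollens' match; gives precipitate with silver nitrate match; turns litmus red match; soluble in water match; density below water match; UV-active match; effervesces with carbonate miss
(C) compound lambda — positive Tollens' match; gives precipitate with silver nitrate match; turns litmus red match; soluble in water match; density below water match (through effervesces with carbonate → density below water); UV-active match; effervesces with carbonate match
(D) compound mu — positive Tollens' miss; gives precipitate with silver nitrate match; turns litmus red match; soluble in water match; density below water match; UV-active match; effervesces with carbonate miss
(C) alone accounts for all the evidence.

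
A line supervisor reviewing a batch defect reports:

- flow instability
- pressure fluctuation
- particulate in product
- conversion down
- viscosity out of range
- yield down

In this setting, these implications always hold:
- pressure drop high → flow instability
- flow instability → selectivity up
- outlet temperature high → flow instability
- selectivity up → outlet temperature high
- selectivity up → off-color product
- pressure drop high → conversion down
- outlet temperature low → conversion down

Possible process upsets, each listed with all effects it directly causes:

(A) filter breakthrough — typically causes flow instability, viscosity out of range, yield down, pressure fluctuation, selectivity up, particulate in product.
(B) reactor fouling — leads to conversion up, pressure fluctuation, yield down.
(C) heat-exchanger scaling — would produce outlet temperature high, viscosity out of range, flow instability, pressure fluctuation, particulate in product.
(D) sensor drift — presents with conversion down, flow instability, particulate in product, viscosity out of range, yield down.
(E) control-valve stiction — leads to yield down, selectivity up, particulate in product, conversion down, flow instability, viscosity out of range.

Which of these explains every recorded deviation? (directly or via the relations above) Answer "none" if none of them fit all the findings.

none

Testing each hypothesis:
(A) filter breakthrough — flow instability match; pressure fluctuation match; particulate in product match; conversion down miss; viscosity out of range match; yield down match
(B) reactor fouling — fails on flow instability, particulate in product, conversion down, viscosity out of range (predicts conversion up, not conversion down)
(C) heat-exchanger scaling — does not account for conversion down, yield down
(D) sensor drift — flow instability match; pressure fluctuation miss; particulate in product match; conversion down match; viscosity out of range match; yield down match
(E) control-valve stiction — does not account for pressure fluctuation
Every candidate fails on at least one observation.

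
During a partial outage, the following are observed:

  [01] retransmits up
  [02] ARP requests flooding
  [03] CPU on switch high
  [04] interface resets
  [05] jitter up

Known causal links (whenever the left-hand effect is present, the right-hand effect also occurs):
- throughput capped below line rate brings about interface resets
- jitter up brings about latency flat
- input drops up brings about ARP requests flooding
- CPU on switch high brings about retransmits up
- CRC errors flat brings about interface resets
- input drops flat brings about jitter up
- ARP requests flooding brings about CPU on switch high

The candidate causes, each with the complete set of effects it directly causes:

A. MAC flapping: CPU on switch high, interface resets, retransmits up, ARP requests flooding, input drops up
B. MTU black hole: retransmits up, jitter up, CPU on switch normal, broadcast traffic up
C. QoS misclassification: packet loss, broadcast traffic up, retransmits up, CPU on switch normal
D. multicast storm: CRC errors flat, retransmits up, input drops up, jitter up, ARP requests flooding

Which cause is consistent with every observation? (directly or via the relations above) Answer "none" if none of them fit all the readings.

For each candidate, compare predicted effects to what was observed:
(A) MAC flapping — does not account for jitter up
(B) MTU black hole — fails on ARP requests flooding, CPU on switch high, interface resets (predicts CPU on switch normal, not CPU on switch high)
(C) QoS misclassification — retransmits up match; ARP requests flooding miss; CPU on switch high miss; interface resets miss; jitter up miss
(D) multicast storm — retransmits up match; ARP requests flooding match; CPU on switch high match (by ARP requests flooding → CPU on switch high); interface resets match (by CRC errors flat → interface resets); jitter up match
(D) alone accounts for all the evidence.

D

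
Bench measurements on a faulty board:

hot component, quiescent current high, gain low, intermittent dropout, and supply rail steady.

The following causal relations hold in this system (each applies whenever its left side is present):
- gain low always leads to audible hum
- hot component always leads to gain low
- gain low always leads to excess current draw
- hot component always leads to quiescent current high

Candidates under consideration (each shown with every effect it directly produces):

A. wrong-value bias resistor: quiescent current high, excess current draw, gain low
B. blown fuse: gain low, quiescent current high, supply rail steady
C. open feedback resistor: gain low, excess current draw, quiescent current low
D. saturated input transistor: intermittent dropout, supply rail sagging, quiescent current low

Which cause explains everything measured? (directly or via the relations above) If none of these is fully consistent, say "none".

none

For each candidate, compare predicted effects to what was observed:
(A) wrong-value bias resistor — hot component miss; quiescent current high match; gain low match; intermittent dropout miss; supply rail steady miss
(B) blown fuse — does not account for hot component, intermittent dropout
(C) open feedback resistor — hot component miss; quiescent current high miss; gain low match; intermittent dropout miss; supply rail steady miss
(D) saturated input transistor — hot component miss; quiescent current high miss; gain low miss; intermittent dropout match; supply rail steady miss
Every candidate fails on at least one observation.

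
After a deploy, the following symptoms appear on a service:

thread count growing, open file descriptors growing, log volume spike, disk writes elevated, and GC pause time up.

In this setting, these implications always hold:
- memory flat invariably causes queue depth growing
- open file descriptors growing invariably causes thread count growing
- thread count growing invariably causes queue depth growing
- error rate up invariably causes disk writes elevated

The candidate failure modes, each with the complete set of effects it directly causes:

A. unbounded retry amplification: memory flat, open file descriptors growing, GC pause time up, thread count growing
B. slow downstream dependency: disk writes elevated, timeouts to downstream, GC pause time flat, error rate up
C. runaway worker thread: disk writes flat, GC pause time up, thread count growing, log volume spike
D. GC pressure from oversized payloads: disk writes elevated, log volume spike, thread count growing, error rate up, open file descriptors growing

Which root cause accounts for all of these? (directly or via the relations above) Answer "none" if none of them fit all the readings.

Testing each hypothesis:
(A) unbounded retry amplification — does not account for log volume spike, disk writes elevated
(B) slow downstream dependency — thread count growing NO; open file descriptors growing NO; log volume spike NO; disk writes elevated yes; GC pause time up NO
(C) runaway worker thread — thread count growing yes; open file descriptors growing NO; log volume spike yes; disk writes elevated NO; GC pause time up yes
(D) GC pressure from oversized payloads — thread count growing yes; open file descriptors growing yes; log volume spike yes; disk writes elevated yes; GC pause time up NO
No candidate is consistent with all observations.

none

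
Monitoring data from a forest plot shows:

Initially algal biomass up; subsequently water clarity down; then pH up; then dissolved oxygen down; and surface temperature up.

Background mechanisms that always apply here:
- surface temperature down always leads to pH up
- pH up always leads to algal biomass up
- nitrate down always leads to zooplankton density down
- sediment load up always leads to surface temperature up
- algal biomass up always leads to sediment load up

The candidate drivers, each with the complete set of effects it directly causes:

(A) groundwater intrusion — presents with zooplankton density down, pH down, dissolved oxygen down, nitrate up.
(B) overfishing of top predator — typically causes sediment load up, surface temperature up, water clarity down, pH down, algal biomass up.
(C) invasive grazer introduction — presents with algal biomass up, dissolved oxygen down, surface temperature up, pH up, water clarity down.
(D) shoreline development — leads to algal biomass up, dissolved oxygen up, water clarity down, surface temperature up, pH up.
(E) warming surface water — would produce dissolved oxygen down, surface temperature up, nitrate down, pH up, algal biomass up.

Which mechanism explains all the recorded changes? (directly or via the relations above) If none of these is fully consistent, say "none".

C

Per-candidate check:
(A) groundwater intrusion — algal biomass up ✗; water clarity down ✗; pH up ✗; dissolved oxygen down ✓; surface temperature up ✗
(B) overfishing of top predator — fails on pH up, dissolved oxygen down (predicts pH down, not pH up)
(C) invasive grazer introduction — algal biomass up ✓; water clarity down ✓; pH up ✓; dissolved oxygen down ✓; surface temperature up ✓
(D) shoreline development — algal biomass up ✓; water clarity down ✓; pH up ✓; dissolved oxygen down ✗; surface temperature up ✓
(E) warming surface water — does not account for water clarity down
(C) is the only candidate with no mismatches.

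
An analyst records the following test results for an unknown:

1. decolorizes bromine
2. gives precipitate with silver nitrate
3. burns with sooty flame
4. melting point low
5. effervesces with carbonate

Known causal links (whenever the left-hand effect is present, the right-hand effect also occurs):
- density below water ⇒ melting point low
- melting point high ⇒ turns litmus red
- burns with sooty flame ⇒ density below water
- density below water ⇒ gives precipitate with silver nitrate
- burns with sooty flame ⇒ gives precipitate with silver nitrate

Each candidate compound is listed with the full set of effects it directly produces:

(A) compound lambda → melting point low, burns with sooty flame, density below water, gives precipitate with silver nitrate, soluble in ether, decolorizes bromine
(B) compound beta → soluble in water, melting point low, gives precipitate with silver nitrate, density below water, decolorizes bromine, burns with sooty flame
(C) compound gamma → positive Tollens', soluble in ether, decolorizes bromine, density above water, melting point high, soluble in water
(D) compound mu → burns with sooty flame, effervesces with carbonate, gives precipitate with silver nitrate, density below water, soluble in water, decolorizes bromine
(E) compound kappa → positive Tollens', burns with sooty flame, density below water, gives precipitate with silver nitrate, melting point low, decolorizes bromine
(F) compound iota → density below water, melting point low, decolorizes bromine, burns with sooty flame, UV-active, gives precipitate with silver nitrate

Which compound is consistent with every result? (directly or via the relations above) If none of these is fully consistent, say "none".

D

Testing each hypothesis:
(A) compound lambda — decolorizes bromine match; gives precipitate with silver nitrate match; burns with sooty flame match; melting point low match; effervesces with carbonate miss
(B) compound beta — does not account for effervesces with carbonate
(C) compound gamma — decolorizes bromine match; gives precipitate with silver nitrate miss; burns with sooty flame miss; melting point low miss; effervesces with carbonate miss
(D) compound mu — decolorizes bromine match; gives precipitate with silver nitrate match; burns with sooty flame match; melting point low match (by density below water → melting point low); effervesces with carbonate match
(E) compound kappa — does not account for effervesces with carbonate
(F) compound iota — decolorizes bromine match; gives precipitate with silver nitrate match; burns with sooty flame match; melting point low match; effervesces with carbonate miss
(D) is the only candidate with no mismatches.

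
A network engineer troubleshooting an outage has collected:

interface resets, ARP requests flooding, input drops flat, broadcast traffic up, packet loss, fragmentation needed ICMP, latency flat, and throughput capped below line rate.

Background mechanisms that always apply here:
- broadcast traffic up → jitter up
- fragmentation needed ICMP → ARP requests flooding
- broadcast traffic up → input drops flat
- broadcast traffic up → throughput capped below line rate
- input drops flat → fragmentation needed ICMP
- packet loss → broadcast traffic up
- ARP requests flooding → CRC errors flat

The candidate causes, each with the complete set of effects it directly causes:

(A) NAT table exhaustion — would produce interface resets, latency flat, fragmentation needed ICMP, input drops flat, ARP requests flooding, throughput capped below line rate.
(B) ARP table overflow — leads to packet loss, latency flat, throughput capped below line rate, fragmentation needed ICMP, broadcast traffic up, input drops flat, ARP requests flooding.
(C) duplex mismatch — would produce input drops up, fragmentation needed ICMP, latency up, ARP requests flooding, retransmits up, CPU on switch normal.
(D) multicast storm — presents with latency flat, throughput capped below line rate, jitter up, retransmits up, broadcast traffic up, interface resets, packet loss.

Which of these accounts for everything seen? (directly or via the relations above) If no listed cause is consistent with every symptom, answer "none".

D

Testing each hypothesis:
(A) NAT table exhaustion — interface resets yes; ARP requests flooding yes; input drops flat yes; broadcast traffic up NO; packet loss NO; fragmentation needed ICMP yes; latency flat yes; throughput capped below line rate yes
(B) ARP table overflow — interface resets NO; ARP requests flooding yes; input drops flat yes; broadcast traffic up yes; packet loss yes; fragmentation needed ICMP yes; latency flat yes; throughput capped below line rate yes
(C) duplex mismatch — fails on interface resets, input drops flat, broadcast traffic up, packet loss, latency flat, throughput capped below line rate (predicts input drops up, not input drops flat; predicts latency up, not latency flat)
(D) multicast storm — accounts for every observation (ARP requests flooding by broadcast traffic up → input drops flat → fragmentation needed ICMP → ARP requests flooding)
(D) alone accounts for all the evidence.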